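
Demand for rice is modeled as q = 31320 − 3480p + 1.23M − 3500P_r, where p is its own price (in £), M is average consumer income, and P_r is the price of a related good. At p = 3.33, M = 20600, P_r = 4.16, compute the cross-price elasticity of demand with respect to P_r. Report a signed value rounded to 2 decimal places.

At the given values, q = 31320 − 3480(3.33) + 1.23(20600) − 3500(4.16) = 30509.6.
∂q/∂P_r = -3500.
E = (-3500) × (4.16/30509.6) = -0.4772…

-0.48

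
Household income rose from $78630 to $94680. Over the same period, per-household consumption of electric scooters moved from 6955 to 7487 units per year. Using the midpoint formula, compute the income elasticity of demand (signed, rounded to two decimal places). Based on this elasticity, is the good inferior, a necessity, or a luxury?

0.40; necessity

%ΔQ = (7487 − 6955)/[( 6955 + 7487)/2] = 532/7221 = 0.073674…
%ΔIncome = (94680 − 78630)/[( 78630 + 94680)/2] = 16050/86655 = 0.185217…
E_income = (532/7221) / (16050/86655) = 0.3977…
0 < E_income < 1 ⇒ normal good, necessity.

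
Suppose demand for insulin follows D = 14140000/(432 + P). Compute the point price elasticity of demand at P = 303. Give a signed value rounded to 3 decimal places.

-0.412

dD/dP = −14140000/(432 + P)² = -26.1743. At P = 303, D = 19238.1.
Ed = (dD/dP)·(P/D) = (-26.1743) × (303/19238.1) = -0.41224…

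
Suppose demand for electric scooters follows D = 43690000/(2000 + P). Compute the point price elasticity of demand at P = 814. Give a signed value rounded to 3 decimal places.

-0.289

dD/dP = −43690000/(2000 + P)² = -5.51739. At P = 814, D = 15525.9.
Ed = (dD/dP)·(P/D) = (-5.51739) × (814/15525.9) = -0.28926…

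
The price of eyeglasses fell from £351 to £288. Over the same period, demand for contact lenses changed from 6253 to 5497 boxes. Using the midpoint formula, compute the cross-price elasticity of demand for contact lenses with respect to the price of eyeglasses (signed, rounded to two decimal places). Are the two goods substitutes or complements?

0.65; substitutes

%ΔQ_{contact lenses} = (5497 − 6253)/avg = -756/5875 = -0.128680…
%ΔP_{eyeglasses} = (288 − 351)/avg = -63/319.5 = -0.197183…
E_cross = (-756/5875) / (-63/319.5) = 0.6525…
E_cross > 0 ⇒ the goods are substitutes.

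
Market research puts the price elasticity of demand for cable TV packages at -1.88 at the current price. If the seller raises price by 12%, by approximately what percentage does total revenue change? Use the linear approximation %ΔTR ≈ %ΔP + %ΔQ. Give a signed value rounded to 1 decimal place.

-10.6%

%ΔQ ≈ Ed × %ΔP = (-1.88) × (+12%) = -22.5600%
%ΔTR ≈ %ΔP + %ΔQ = (+12%) + (-22.5600%) = -10.5600%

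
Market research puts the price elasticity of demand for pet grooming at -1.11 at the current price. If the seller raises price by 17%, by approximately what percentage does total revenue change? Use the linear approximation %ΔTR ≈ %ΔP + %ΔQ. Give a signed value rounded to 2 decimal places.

%ΔQ ≈ Ed × %ΔP = (-1.11) × (+17%) = -18.8700%
%ΔTR ≈ %ΔP + %ΔQ = (+17%) + (-18.8700%) = -1.8700%

-1.87%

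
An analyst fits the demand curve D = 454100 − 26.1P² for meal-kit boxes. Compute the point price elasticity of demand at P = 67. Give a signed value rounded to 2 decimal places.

-0.70

dD/dP = −2·26.1·P = -3497.4. At P = 67, D = 336937.1.
Ed = (dD/dP)·(P/D) = (-3497.4) × (67/336937.1) = -0.6954…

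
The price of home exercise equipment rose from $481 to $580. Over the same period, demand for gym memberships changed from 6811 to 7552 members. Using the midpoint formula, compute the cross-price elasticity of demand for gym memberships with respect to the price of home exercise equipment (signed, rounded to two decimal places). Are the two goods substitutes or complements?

%ΔQ_{gym memberships} = (7552 − 6811)/avg = 741/7181.5 = 0.103181…
%ΔP_{home exercise equipment} = (580 − 481)/avg = 99/530.5 = 0.186616…
E_cross = (741/7181.5) / (99/530.5) = 0.5529…
E_cross > 0 ⇒ the goods are substitutes.

0.55; substitutes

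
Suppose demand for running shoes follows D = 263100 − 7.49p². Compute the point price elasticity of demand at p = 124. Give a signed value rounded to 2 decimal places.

dD/dp = −2·7.49·p = -1857.52. At p = 124, D = 147933.76.
Ed = (dD/dp)·(p/D) = (-1857.52) × (124/147933.76) = -1.5569…

-1.56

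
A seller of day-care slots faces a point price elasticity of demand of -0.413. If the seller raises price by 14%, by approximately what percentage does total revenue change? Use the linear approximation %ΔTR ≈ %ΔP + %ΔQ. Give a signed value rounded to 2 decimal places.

+8.22%

%ΔQ ≈ Ed × %ΔP = (-0.413) × (+14%) = -5.7820%
%ΔTR ≈ %ΔP + %ΔQ = (+14%) + (-5.7820%) = +8.2180%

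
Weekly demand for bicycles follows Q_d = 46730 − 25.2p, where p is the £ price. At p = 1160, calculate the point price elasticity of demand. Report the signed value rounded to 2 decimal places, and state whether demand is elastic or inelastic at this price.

dQ_d/dp = −25.2. At p = 1160, Q_d = 46730 − 25.2(1160) = 17498.
Ed = (dQ_d/dp)·(p/Q_d) = −25.2 × (1160/17498) = -1.6705…
|Ed| = 1.67 > 1, so demand is elastic.

-1.67; elastic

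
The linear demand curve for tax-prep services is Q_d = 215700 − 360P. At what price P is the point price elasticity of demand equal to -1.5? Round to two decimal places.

Ed = −360P/(215700 − 360P). Set this equal to -1.5:
360P = 1.5·(215700 − 360P) ⇒ 360P(1 + 1.5) = 1.5·215700
P = 1.5·215700 / (360·2.5) = 359.5

359.50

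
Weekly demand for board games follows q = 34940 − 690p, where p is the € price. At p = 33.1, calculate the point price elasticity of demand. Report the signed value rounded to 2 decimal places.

dq/dp = −690. At p = 33.1, q = 34940 − 690(33.1) = 12101.
Ed = (dq/dp)·(p/q) = −690 × (33.1/12101) = -1.8873…

-1.89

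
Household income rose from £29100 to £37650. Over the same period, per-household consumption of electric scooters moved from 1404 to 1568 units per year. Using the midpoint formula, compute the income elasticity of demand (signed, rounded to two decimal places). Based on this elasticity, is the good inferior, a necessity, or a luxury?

0.43; necessity

%ΔQ = (1568 − 1404)/[( 1404 + 1568)/2] = 164/1486 = 0.110363…
%ΔIncome = (37650 − 29100)/[( 29100 + 37650)/2] = 8550/33375 = 0.256179…
E_income = (164/1486) / (8550/33375) = 0.4308…
0 < E_income < 1 ⇒ normal good, necessity.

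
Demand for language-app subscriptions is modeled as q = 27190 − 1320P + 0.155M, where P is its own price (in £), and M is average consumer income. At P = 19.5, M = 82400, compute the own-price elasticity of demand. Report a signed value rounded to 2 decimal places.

-1.81

At the given values, q = 27190 − 1320(19.5) + 0.155(82400) = 14222.
∂q/∂P = −1320.
E = (-1320) × (19.5/14222) = -1.8098…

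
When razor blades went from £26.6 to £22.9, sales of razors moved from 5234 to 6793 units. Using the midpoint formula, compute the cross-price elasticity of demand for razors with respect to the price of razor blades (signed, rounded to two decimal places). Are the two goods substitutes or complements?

-1.73; complements

%ΔQ_{razors} = (6793 − 5234)/avg = 1559/6013.5 = 0.259250…
%ΔP_{razor blades} = (22.9 − 26.6)/avg = -3.7/24.75 = -0.149494…
E_cross = (1559/6013.5) / (-3.7/24.75) = -1.7341…
E_cross < 0 ⇒ the goods are complements.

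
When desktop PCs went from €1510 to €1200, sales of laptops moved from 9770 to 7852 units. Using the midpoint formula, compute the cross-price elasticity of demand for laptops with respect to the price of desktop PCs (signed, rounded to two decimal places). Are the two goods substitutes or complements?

%ΔQ_{laptops} = (7852 − 9770)/avg = -1918/8811 = -0.217682…
%ΔP_{desktop PCs} = (1200 − 1510)/avg = -310/1355 = -0.228782…
E_cross = (-1918/8811) / (-310/1355) = 0.9514…
E_cross > 0 ⇒ the goods are substitutes.

0.95; substitutes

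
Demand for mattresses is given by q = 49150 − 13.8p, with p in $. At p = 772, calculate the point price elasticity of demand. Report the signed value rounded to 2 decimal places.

-0.28

dq/dp = −13.8. At p = 772, q = 49150 − 13.8(772) = 38496.4.
Ed = (dq/dp)·(p/q) = −13.8 × (772/38496.4) = -0.2767…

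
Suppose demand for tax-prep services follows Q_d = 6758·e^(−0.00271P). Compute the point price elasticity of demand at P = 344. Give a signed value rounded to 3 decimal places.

dQ_d/dP = −0.00271·Q_d = -7.20976. At P = 344, Q_d = 2660.43.
Ed = (dQ_d/dP)·(P/Q_d) = (-7.20976) × (344/2660.43) = -0.93224

-0.932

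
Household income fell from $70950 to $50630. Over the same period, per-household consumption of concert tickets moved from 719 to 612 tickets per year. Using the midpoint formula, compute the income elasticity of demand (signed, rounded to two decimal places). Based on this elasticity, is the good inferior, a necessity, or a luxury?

0.48; necessity

%ΔQ = (612 − 719)/[( 719 + 612)/2] = -107/665.5 = -0.160781…
%ΔIncome = (50630 − 70950)/[( 70950 + 50630)/2] = -20320/60790 = -0.334265…
E_income = (-107/665.5) / (-20320/60790) = 0.4809…
0 < E_income < 1 ⇒ normal good, necessity.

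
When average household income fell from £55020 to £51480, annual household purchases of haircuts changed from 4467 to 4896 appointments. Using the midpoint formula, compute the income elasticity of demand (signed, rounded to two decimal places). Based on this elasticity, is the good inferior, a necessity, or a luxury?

-1.38; inferior

%ΔQ = (4896 − 4467)/[( 4467 + 4896)/2] = 429/4681.5 = 0.091637…
%ΔIncome = (51480 − 55020)/[( 55020 + 51480)/2] = -3540/53250 = -0.066478…
E_income = (429/4681.5) / (-3540/53250) = -1.3784…
E_income < 0 ⇒ inferior good.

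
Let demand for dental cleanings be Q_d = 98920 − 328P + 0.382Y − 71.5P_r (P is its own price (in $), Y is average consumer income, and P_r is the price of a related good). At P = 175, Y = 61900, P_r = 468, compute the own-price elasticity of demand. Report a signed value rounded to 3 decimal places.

At the given values, Q_d = 98920 − 328(175) + 0.382(61900) − 71.5(468) = 31703.8.
∂Q_d/∂P = −328.
E = (-328) × (175/31703.8) = -1.81050…

-1.811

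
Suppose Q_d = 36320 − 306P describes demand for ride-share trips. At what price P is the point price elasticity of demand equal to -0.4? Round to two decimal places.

33.91

Ed = −306P/(36320 − 306P). Set this equal to -0.4:
306P = 0.4·(36320 − 306P) ⇒ 306P(1 + 0.4) = 0.4·36320
P = 0.4·36320 / (306·1.4) = 33.9122…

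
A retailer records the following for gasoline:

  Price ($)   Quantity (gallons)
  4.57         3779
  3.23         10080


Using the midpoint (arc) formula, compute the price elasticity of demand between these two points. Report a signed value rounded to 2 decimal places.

-2.65

%ΔQ = (10080 − 3779) / [(3779 + 10080)/2] = 6301/6929.5 = 0.909300…
%ΔP = (3.23 − 4.57) / [(4.57 + 3.23)/2] = -1.34/3.9 = -0.343589…
Arc Ed = %ΔQ / %ΔP = (6301/6929.5) / (-1.34/3.9) = -2.6464…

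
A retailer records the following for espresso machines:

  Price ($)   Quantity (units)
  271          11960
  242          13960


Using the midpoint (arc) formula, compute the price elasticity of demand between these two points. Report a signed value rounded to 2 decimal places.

-1.36

%ΔQ = (13960 − 11960) / [(11960 + 13960)/2] = 2000/12960 = 0.154320…
%ΔP = (242 − 271) / [(271 + 242)/2] = -29/256.5 = -0.113060…
Arc Ed = %ΔQ / %ΔP = (2000/12960) / (-29/256.5) = -1.3649…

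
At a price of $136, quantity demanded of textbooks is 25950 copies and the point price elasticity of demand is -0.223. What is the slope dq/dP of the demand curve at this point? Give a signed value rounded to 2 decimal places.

-42.55

Ed = (dq/dP)·(P/q) ⇒ dq/dP = Ed·q/P = (-0.223)·25950/136 = -42.5503…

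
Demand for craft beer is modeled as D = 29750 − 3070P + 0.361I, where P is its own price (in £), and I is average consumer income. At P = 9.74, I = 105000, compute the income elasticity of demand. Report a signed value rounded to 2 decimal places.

1.00

At the given values, D = 29750 − 3070(9.74) + 0.361(105000) = 37753.2.
∂D/∂I = 0.361.
E = (0.361) × (105000/37753.2) = 1.0040…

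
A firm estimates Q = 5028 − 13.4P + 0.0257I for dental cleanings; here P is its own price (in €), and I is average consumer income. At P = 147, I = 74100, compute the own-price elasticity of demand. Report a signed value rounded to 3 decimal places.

At the given values, Q = 5028 − 13.4(147) + 0.0257(74100) = 4962.57.
∂Q/∂P = −13.4.
E = (-13.4) × (147/4962.57) = -0.39693…

-0.397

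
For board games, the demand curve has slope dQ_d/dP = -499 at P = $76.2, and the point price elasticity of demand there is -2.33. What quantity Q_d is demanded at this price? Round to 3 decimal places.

16319.227

Ed = (dQ_d/dP)·(P/Q_d) ⇒ Q_d = (dQ_d/dP)·P/Ed = (-499)·76.2/(-2.33) = 16319.22746…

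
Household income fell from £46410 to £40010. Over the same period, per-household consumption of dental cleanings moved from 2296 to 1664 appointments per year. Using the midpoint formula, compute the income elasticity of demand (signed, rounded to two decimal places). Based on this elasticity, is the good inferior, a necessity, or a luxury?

2.16; luxury

%ΔQ = (1664 − 2296)/[( 2296 + 1664)/2] = -632/1980 = -0.319191…
%ΔIncome = (40010 − 46410)/[( 46410 + 40010)/2] = -6400/43210 = -0.148113…
E_income = (-632/1980) / (-6400/43210) = 2.1550…
E_income > 1 ⇒ normal good, luxury.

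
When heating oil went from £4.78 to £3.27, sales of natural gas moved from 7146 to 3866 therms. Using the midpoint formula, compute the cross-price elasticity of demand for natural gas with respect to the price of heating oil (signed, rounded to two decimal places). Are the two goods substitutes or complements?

%ΔQ_{natural gas} = (3866 − 7146)/avg = -3280/5506 = -0.595713…
%ΔP_{heating oil} = (3.27 − 4.78)/avg = -1.51/4.025 = -0.375155…
E_cross = (-3280/5506) / (-1.51/4.025) = 1.5879…
E_cross > 0 ⇒ the goods are substitutes.

1.59; substitutes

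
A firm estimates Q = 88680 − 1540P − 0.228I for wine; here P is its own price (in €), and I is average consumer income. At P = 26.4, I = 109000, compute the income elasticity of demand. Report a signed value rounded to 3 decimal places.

-1.073

At the given values, Q = 88680 − 1540(26.4) − 0.228(109000) = 23172.
∂Q/∂I = -0.228.
E = (-0.228) × (109000/23172) = -1.07250…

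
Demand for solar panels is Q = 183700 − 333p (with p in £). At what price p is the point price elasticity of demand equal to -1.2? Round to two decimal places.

Ed = −333p/(183700 − 333p). Set this equal to -1.2:
333p = 1.2·(183700 − 333p) ⇒ 333p(1 + 1.2) = 1.2·183700
p = 1.2·183700 / (333·2.2) = 300.9009…

300.90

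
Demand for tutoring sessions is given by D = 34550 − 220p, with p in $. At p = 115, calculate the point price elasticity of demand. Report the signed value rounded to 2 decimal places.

dD/dp = −220. At p = 115, D = 34550 − 220(115) = 9250.
Ed = (dD/dp)·(p/D) = −220 × (115/9250) = -2.7351…

-2.74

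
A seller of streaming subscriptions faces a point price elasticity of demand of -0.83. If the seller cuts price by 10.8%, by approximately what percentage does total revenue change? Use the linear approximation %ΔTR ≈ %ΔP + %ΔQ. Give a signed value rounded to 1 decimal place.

%ΔQ ≈ Ed × %ΔP = (-0.83) × (-10.8%) = +8.9640%
%ΔTR ≈ %ΔP + %ΔQ = (-10.8%) + (+8.9640%) = -1.8360%

-1.8%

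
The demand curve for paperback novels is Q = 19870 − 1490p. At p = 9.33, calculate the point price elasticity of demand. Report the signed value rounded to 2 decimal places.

-2.33

dQ/dp = −1490. At p = 9.33, Q = 19870 − 1490(9.33) = 5968.3.
Ed = (dQ/dp)·(p/Q) = −1490 × (9.33/5968.3) = -2.3292…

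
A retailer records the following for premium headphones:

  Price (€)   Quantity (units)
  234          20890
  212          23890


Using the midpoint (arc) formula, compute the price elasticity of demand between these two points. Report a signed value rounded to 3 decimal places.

-1.358

%ΔQ = (23890 − 20890) / [(20890 + 23890)/2] = 3000/22390 = 0.133988…
%ΔP = (212 − 234) / [(234 + 212)/2] = -22/223 = -0.098654…
Arc Ed = %ΔQ / %ΔP = (3000/22390) / (-22/223) = -1.35815…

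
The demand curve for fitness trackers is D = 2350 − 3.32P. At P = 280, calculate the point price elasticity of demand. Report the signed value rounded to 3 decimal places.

dD/dP = −3.32. At P = 280, D = 2350 − 3.32(280) = 1420.4.
Ed = (dD/dP)·(P/D) = −3.32 × (280/1420.4) = -0.65446…

-0.654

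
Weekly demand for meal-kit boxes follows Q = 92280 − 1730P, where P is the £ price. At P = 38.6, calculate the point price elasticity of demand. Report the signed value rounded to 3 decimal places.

dQ/dP = −1730. At P = 38.6, Q = 92280 − 1730(38.6) = 25502.
Ed = (dQ/dP)·(P/Q) = −1730 × (38.6/25502) = -2.61853…

-2.619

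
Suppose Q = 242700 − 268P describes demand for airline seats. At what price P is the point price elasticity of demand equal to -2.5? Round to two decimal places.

Ed = −268P/(242700 − 268P). Set this equal to -2.5:
268P = 2.5·(242700 − 268P) ⇒ 268P(1 + 2.5) = 2.5·242700
P = 2.5·242700 / (268·3.5) = 646.8550…

646.86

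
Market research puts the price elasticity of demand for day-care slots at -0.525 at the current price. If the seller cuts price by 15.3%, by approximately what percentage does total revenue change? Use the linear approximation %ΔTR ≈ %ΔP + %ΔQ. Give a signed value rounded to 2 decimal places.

%ΔQ ≈ Ed × %ΔP = (-0.525) × (-15.3%) = +8.0325%
%ΔTR ≈ %ΔP + %ΔQ = (-15.3%) + (+8.0325%) = -7.2675%

-7.27%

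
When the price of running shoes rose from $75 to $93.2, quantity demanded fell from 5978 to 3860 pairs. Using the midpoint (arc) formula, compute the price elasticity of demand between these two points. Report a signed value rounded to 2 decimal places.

%ΔQ = (3860 − 5978) / [(5978 + 3860)/2] = -2118/4919 = -0.430575…
%ΔP = (93.2 − 75) / [(75 + 93.2)/2] = 18.2/84.1 = 0.216409…
Arc Ed = %ΔQ / %ΔP = (-2118/4919) / (18.2/84.1) = -1.9896…

-1.99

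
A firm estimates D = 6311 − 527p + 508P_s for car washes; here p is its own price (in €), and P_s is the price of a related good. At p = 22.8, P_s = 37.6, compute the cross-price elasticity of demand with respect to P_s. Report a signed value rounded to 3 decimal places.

1.426

At the given values, D = 6311 − 527(22.8) + 508(37.6) = 13396.2.
∂D/∂P_s = 508.
E = (508) × (37.6/13396.2) = 1.42583…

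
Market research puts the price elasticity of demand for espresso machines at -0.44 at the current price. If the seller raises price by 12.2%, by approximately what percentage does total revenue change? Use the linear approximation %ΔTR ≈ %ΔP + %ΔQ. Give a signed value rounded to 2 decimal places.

%ΔQ ≈ Ed × %ΔP = (-0.44) × (+12.2%) = -5.3680%
%ΔTR ≈ %ΔP + %ΔQ = (+12.2%) + (-5.3680%) = +6.8320%

+6.83%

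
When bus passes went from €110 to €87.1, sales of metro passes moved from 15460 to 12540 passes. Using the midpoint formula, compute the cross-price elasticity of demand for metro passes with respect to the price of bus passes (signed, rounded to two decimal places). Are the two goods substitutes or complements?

0.90; substitutes

%ΔQ_{metro passes} = (12540 − 15460)/avg = -2920/14000 = -0.208571…
%ΔP_{bus passes} = (87.1 − 110)/avg = -22.9/98.55 = -0.232369…
E_cross = (-2920/14000) / (-22.9/98.55) = 0.8975…
E_cross > 0 ⇒ the goods are substitutes.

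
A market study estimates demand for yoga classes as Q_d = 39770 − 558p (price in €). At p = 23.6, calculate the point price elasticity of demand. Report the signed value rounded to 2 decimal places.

-0.50

dQ_d/dp = −558. At p = 23.6, Q_d = 39770 − 558(23.6) = 26601.2.
Ed = (dQ_d/dp)·(p/Q_d) = −558 × (23.6/26601.2) = -0.4950…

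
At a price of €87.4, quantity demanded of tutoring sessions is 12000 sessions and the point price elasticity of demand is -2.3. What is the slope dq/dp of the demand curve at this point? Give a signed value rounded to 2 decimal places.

-315.79

Ed = (dq/dp)·(p/q) ⇒ dq/dp = Ed·q/p = (-2.3)·12000/87.4 = -315.7894…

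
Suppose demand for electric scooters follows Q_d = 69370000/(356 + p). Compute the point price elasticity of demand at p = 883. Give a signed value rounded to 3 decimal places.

-0.713

dQ_d/dp = −69370000/(356 + p)² = -45.1886. At p = 883, Q_d = 55988.7.
Ed = (dQ_d/dp)·(p/Q_d) = (-45.1886) × (883/55988.7) = -0.71267…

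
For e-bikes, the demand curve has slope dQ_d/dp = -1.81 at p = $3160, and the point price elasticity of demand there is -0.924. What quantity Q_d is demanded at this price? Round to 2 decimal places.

6190.04

Ed = (dQ_d/dp)·(p/Q_d) ⇒ Q_d = (dQ_d/dp)·p/Ed = (-1.81)·3160/(-0.924) = 6190.0432…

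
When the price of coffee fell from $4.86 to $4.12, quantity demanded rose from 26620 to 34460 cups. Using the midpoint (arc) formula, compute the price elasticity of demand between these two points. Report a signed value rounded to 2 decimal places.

-1.56

%ΔQ = (34460 − 26620) / [(26620 + 34460)/2] = 7840/30540 = 0.256712…
%ΔP = (4.12 − 4.86) / [(4.86 + 4.12)/2] = -0.74/4.49 = -0.164810…
Arc Ed = %ΔQ / %ΔP = (7840/30540) / (-0.74/4.49) = -1.5576…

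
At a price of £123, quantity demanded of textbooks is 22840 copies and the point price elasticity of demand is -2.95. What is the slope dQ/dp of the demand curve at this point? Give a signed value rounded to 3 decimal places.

-547.789

Ed = (dQ/dp)·(p/Q) ⇒ dQ/dp = Ed·Q/p = (-2.95)·22840/123 = -547.78861…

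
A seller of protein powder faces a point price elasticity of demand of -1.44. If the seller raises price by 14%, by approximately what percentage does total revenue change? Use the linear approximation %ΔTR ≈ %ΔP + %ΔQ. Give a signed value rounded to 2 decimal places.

-6.16%

%ΔQ ≈ Ed × %ΔP = (-1.44) × (+14%) = -20.1600%
%ΔTR ≈ %ΔP + %ΔQ = (+14%) + (-20.1600%) = -6.1600%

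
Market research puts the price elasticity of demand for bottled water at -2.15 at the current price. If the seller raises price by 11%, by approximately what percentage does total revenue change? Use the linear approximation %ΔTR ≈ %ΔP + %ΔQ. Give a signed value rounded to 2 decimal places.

%ΔQ ≈ Ed × %ΔP = (-2.15) × (+11%) = -23.6500%
%ΔTR ≈ %ΔP + %ΔQ = (+11%) + (-23.6500%) = -12.6500%

-12.65%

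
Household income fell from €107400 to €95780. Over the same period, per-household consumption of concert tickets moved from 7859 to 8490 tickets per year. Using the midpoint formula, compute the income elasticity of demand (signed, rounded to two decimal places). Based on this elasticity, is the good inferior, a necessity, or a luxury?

-0.67; inferior

%ΔQ = (8490 − 7859)/[( 7859 + 8490)/2] = 631/8174.5 = 0.077191…
%ΔIncome = (95780 − 107400)/[( 107400 + 95780)/2] = -11620/101590 = -0.114381…
E_income = (631/8174.5) / (-11620/101590) = -0.6748…
E_income < 0 ⇒ inferior good.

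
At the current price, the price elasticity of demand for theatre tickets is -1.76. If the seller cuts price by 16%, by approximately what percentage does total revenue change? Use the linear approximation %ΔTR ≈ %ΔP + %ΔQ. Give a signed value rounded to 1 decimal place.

+12.2%

%ΔQ ≈ Ed × %ΔP = (-1.76) × (-16%) = +28.1600%
%ΔTR ≈ %ΔP + %ΔQ = (-16%) + (+28.1600%) = +12.1600%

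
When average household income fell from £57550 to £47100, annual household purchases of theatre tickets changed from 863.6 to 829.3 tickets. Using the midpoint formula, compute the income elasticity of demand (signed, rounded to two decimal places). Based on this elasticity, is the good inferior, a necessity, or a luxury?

0.20; necessity

%ΔQ = (829.3 − 863.6)/[( 863.6 + 829.3)/2] = -34.3/846.45 = -0.040522…
%ΔIncome = (47100 − 57550)/[( 57550 + 47100)/2] = -10450/52325 = -0.199713…
E_income = (-34.3/846.45) / (-10450/52325) = 0.2029…
0 < E_income < 1 ⇒ normal good, necessity.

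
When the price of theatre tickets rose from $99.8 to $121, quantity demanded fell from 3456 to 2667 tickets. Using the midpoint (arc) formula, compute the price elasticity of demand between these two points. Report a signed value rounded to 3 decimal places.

%ΔQ = (2667 − 3456) / [(3456 + 2667)/2] = -789/3061.5 = -0.257716…
%ΔP = (121 − 99.8) / [(99.8 + 121)/2] = 21.2/110.4 = 0.192028…
Arc Ed = %ΔQ / %ΔP = (-789/3061.5) / (21.2/110.4) = -1.34207…

-1.342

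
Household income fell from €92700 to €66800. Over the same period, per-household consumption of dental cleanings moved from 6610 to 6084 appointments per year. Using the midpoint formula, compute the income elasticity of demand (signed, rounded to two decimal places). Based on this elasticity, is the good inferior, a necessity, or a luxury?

0.26; necessity

%ΔQ = (6084 − 6610)/[( 6610 + 6084)/2] = -526/6347 = -0.082873…
%ΔIncome = (66800 − 92700)/[( 92700 + 66800)/2] = -25900/79750 = -0.324764…
E_income = (-526/6347) / (-25900/79750) = 0.2551…
0 < E_income < 1 ⇒ normal good, necessity.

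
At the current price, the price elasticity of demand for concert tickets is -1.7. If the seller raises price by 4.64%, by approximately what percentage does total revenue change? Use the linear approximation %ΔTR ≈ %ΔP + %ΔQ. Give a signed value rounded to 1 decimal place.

-3.2%

%ΔQ ≈ Ed × %ΔP = (-1.7) × (+4.64%) = -7.8880%
%ΔTR ≈ %ΔP + %ΔQ = (+4.64%) + (-7.8880%) = -3.2480%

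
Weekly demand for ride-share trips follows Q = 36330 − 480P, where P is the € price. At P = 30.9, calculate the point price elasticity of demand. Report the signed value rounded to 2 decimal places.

dQ/dP = −480. At P = 30.9, Q = 36330 − 480(30.9) = 21498.
Ed = (dQ/dP)·(P/Q) = −480 × (30.9/21498) = -0.6899…

-0.69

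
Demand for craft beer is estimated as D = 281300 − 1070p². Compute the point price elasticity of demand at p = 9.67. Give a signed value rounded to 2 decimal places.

-1.10

dD/dp = −2·1070·p = -20693.8. At p = 9.67, D = 181245.477.
Ed = (dD/dp)·(p/D) = (-20693.8) × (9.67/181245.477) = -1.1040…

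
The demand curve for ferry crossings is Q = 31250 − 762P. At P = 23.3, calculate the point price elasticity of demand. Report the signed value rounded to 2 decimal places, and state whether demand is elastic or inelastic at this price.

dQ/dP = −762. At P = 23.3, Q = 31250 − 762(23.3) = 13495.4.
Ed = (dQ/dP)·(P/Q) = −762 × (23.3/13495.4) = -1.3156…
|Ed| = 1.32 > 1, so demand is elastic.

-1.32; elastic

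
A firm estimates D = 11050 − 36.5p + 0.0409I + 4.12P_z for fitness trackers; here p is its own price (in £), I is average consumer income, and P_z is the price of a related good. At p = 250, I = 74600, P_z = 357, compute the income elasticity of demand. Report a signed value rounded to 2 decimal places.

At the given values, D = 11050 − 36.5(250) + 0.0409(74600) + 4.12(357) = 6446.98.
∂D/∂I = 0.0409.
E = (0.0409) × (74600/6446.98) = 0.4732…

0.47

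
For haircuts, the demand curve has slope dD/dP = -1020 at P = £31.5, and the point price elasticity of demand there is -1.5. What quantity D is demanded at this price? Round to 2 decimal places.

Ed = (dD/dP)·(P/D) ⇒ D = (dD/dP)·P/Ed = (-1020)·31.5/(-1.5) = 21420

21420.00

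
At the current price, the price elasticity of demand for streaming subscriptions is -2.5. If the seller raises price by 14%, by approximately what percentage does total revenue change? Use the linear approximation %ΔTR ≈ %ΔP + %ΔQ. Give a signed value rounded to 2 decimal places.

%ΔQ ≈ Ed × %ΔP = (-2.5) × (+14%) = -35.0000%
%ΔTR ≈ %ΔP + %ΔQ = (+14%) + (-35.0000%) = -21.0000%

-21.00%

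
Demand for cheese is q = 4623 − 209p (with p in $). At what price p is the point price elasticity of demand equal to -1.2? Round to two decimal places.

Ed = −209p/(4623 − 209p). Set this equal to -1.2:
209p = 1.2·(4623 − 209p) ⇒ 209p(1 + 1.2) = 1.2·4623
p = 1.2·4623 / (209·2.2) = 12.0652…

12.07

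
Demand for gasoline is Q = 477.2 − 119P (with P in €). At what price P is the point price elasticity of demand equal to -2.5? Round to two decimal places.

2.86

Ed = −119P/(477.2 − 119P). Set this equal to -2.5:
119P = 2.5·(477.2 − 119P) ⇒ 119P(1 + 2.5) = 2.5·477.2
P = 2.5·477.2 / (119·3.5) = 2.8643…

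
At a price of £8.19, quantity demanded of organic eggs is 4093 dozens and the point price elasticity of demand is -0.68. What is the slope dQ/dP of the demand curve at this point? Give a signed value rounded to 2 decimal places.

Ed = (dQ/dP)·(P/Q) ⇒ dQ/dP = Ed·Q/P = (-0.68)·4093/8.19 = -339.8339…

-339.83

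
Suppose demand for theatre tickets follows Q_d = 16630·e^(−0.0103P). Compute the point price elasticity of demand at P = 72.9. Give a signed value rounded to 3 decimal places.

-0.751

dQ_d/dP = −0.0103·Q_d = -80.8408. At P = 72.9, Q_d = 7848.62.
Ed = (dQ_d/dP)·(P/Q_d) = (-80.8408) × (72.9/7848.62) = -0.75087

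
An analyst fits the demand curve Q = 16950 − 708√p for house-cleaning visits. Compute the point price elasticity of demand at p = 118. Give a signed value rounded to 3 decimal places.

-0.415

dQ/dp = −708/(2√p) = -32.5883. At p = 118, Q = 9259.15.
Ed = (dQ/dp)·(p/Q) = (-32.5883) × (118/9259.15) = -0.41531…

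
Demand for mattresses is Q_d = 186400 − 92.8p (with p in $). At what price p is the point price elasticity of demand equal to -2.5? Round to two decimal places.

1434.73

Ed = −92.8p/(186400 − 92.8p). Set this equal to -2.5:
92.8p = 2.5·(186400 − 92.8p) ⇒ 92.8p(1 + 2.5) = 2.5·186400
p = 2.5·186400 / (92.8·3.5) = 1434.7290…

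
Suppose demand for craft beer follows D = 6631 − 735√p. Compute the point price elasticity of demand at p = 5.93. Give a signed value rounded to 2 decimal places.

-0.18

dD/dp = −735/(2√p) = -150.914. At p = 5.93, D = 4841.16.
Ed = (dD/dp)·(p/D) = (-150.914) × (5.93/4841.16) = -0.1848…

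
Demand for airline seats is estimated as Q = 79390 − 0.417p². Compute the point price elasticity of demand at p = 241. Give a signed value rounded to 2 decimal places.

dQ/dp = −2·0.417·p = -200.994. At p = 241, Q = 55170.223.
Ed = (dQ/dp)·(p/Q) = (-200.994) × (241/55170.223) = -0.8780…

-0.88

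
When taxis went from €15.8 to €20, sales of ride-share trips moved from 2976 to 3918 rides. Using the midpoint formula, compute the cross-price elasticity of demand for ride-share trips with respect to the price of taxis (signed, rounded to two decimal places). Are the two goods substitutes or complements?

1.16; substitutes

%ΔQ_{ride-share trips} = (3918 − 2976)/avg = 942/3447 = 0.273281…
%ΔP_{taxis} = (20 − 15.8)/avg = 4.2/17.9 = 0.234636…
E_cross = (942/3447) / (4.2/17.9) = 1.1646…
E_cross > 0 ⇒ the goods are substitutes.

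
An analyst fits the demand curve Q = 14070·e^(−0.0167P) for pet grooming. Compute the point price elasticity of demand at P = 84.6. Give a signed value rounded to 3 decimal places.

dQ/dP = −0.0167·Q = -57.2046. At P = 84.6, Q = 3425.42.
Ed = (dQ/dP)·(P/Q) = (-57.2046) × (84.6/3425.42) = -1.41282

-1.413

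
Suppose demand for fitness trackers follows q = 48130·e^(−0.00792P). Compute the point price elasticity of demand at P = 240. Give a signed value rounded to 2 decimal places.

dq/dP = −0.00792·q = -56.9684. At P = 240, q = 7192.98.
Ed = (dq/dP)·(P/q) = (-56.9684) × (240/7192.98) = -1.9008

-1.90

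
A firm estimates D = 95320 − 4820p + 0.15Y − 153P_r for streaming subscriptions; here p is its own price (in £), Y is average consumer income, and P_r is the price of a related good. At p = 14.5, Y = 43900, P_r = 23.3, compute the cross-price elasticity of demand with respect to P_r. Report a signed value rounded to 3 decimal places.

-0.125

At the given values, D = 95320 − 4820(14.5) + 0.15(43900) − 153(23.3) = 28450.1.
∂D/∂P_r = -153.
E = (-153) × (23.3/28450.1) = -0.12530…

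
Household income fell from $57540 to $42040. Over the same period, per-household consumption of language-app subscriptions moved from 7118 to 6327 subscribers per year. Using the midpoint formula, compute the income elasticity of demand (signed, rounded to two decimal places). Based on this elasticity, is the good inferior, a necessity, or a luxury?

0.38; necessity

%ΔQ = (6327 − 7118)/[( 7118 + 6327)/2] = -791/6722.5 = -0.117664…
%ΔIncome = (42040 − 57540)/[( 57540 + 42040)/2] = -15500/49790 = -0.311307…
E_income = (-791/6722.5) / (-15500/49790) = 0.3779…
0 < E_income < 1 ⇒ normal good, necessity.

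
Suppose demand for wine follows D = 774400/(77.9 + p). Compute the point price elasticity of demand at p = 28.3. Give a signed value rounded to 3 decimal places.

-0.266

dD/dp = −774400/(77.9 + p)² = -68.662. At p = 28.3, D = 7291.9.
Ed = (dD/dp)·(p/D) = (-68.662) × (28.3/7291.9) = -0.26647…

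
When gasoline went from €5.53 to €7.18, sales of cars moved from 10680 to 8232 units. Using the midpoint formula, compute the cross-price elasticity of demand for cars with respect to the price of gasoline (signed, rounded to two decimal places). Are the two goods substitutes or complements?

%ΔQ_{cars} = (8232 − 10680)/avg = -2448/9456 = -0.258883…
%ΔP_{gasoline} = (7.18 − 5.53)/avg = 1.65/6.355 = 0.259638…
E_cross = (-2448/9456) / (1.65/6.355) = -0.9970…
E_cross < 0 ⇒ the goods are complements.

-1.00; complements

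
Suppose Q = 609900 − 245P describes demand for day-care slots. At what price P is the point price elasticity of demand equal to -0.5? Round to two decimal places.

829.80

Ed = −245P/(609900 − 245P). Set this equal to -0.5:
245P = 0.5·(609900 − 245P) ⇒ 245P(1 + 0.5) = 0.5·609900
P = 0.5·609900 / (245·1.5) = 829.7959…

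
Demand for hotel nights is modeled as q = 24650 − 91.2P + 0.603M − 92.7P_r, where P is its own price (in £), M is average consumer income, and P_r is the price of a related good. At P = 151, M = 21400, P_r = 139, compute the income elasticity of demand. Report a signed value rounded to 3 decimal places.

At the given values, q = 24650 − 91.2(151) + 0.603(21400) − 92.7(139) = 10897.7.
∂q/∂M = 0.603.
E = (0.603) × (21400/10897.7) = 1.18412…

1.184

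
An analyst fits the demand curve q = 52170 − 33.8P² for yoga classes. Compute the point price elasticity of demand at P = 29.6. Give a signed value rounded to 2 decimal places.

-2.63

dq/dP = −2·33.8·P = -2000.96. At P = 29.6, q = 22555.792.
Ed = (dq/dP)·(P/q) = (-2000.96) × (29.6/22555.792) = -2.6258…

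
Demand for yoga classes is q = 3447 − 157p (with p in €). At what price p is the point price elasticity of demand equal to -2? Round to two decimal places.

Ed = −157p/(3447 − 157p). Set this equal to -2:
157p = 2·(3447 − 157p) ⇒ 157p(1 + 2) = 2·3447
p = 2·3447 / (157·3) = 14.6369…

14.64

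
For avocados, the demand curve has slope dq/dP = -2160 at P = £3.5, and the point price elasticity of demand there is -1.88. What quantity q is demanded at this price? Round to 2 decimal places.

4021.28

Ed = (dq/dP)·(P/q) ⇒ q = (dq/dP)·P/Ed = (-2160)·3.5/(-1.88) = 4021.2765…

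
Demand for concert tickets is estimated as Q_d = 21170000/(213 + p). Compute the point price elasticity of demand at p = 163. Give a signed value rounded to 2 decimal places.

dQ_d/dp = −21170000/(213 + p)² = -149.743. At p = 163, Q_d = 56303.2.
Ed = (dQ_d/dp)·(p/Q_d) = (-149.743) × (163/56303.2) = -0.4335…

-0.43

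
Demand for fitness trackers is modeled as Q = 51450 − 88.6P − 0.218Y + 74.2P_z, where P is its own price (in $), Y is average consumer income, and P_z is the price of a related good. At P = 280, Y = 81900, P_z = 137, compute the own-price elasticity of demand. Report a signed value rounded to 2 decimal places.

At the given values, Q = 51450 − 88.6(280) − 0.218(81900) + 74.2(137) = 18953.2.
∂Q/∂P = −88.6.
E = (-88.6) × (280/18953.2) = -1.3089…

-1.31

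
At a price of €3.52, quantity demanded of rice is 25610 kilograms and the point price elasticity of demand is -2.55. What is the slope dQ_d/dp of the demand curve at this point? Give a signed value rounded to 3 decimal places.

-18552.699

Ed = (dQ_d/dp)·(p/Q_d) ⇒ dQ_d/dp = Ed·Q_d/p = (-2.55)·25610/3.52 = -18552.69886…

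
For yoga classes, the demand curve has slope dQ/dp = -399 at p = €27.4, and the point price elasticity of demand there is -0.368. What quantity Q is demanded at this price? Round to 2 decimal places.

29708.15

Ed = (dQ/dp)·(p/Q) ⇒ Q = (dQ/dp)·p/Ed = (-399)·27.4/(-0.368) = 29708.1521…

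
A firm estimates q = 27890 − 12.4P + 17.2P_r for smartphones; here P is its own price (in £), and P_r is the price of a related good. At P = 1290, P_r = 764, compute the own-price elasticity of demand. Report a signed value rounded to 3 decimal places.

At the given values, q = 27890 − 12.4(1290) + 17.2(764) = 25034.8.
∂q/∂P = −12.4.
E = (-12.4) × (1290/25034.8) = -0.63895…

-0.639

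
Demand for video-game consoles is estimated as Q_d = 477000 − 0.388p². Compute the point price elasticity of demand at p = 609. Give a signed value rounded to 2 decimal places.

dQ_d/dp = −2·0.388·p = -472.584. At p = 609, Q_d = 333098.172.
Ed = (dQ_d/dp)·(p/Q_d) = (-472.584) × (609/333098.172) = -0.8640…

-0.86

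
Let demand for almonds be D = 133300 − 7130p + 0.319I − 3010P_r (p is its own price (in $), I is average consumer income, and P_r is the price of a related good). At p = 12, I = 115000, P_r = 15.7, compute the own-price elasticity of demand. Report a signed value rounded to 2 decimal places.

-2.30

At the given values, D = 133300 − 7130(12) + 0.319(115000) − 3010(15.7) = 37168.
∂D/∂p = −7130.
E = (-7130) × (12/37168) = -2.3019…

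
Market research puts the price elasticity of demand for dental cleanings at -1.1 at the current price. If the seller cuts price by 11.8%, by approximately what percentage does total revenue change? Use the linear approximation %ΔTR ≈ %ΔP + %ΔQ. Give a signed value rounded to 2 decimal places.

%ΔQ ≈ Ed × %ΔP = (-1.1) × (-11.8%) = +12.9800%
%ΔTR ≈ %ΔP + %ΔQ = (-11.8%) + (+12.9800%) = +1.1800%

+1.18%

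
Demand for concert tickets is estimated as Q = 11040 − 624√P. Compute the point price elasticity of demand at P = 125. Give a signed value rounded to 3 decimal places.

-0.858

dQ/dP = −624/(2√P) = -27.9061. At P = 125, Q = 4063.47.
Ed = (dQ/dP)·(P/Q) = (-27.9061) × (125/4063.47) = -0.85844…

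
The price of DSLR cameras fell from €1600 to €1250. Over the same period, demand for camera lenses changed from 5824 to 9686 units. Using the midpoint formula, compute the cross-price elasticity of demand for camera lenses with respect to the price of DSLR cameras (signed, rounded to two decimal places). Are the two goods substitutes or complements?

%ΔQ_{camera lenses} = (9686 − 5824)/avg = 3862/7755 = 0.498001…
%ΔP_{DSLR cameras} = (1250 − 1600)/avg = -350/1425 = -0.245614…
E_cross = (3862/7755) / (-350/1425) = -2.0275…
E_cross < 0 ⇒ the goods are complements.

-2.03; complements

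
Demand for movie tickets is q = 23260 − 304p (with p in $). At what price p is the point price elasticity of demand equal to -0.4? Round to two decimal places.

Ed = −304p/(23260 − 304p). Set this equal to -0.4:
304p = 0.4·(23260 − 304p) ⇒ 304p(1 + 0.4) = 0.4·23260
p = 0.4·23260 / (304·1.4) = 21.8609…

21.86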